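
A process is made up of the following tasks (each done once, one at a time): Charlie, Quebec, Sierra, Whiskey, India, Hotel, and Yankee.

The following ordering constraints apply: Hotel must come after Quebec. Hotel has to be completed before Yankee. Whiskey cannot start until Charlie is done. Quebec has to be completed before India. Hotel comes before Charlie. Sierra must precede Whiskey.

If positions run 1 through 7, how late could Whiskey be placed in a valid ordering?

7

Nothing depends on Whiskey, so it can be the final task, position 7.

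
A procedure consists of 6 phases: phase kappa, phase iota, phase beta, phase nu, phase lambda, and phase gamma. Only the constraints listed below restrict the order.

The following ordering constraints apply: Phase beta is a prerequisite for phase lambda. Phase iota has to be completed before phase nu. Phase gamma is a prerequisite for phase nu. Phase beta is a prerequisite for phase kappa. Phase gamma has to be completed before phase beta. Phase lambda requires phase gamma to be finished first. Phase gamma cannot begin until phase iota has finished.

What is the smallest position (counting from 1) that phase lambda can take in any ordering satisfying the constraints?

4

Every phase that must precede phase lambda has to come before it. Tracing all chains that end at phase lambda, those phases are: phase iota, phase beta, phase gamma — 3 in total.
With 3 mandatory predecessors, the earliest phase lambda can sit is position 3+1 = 4, and placing just those 3 first achieves it.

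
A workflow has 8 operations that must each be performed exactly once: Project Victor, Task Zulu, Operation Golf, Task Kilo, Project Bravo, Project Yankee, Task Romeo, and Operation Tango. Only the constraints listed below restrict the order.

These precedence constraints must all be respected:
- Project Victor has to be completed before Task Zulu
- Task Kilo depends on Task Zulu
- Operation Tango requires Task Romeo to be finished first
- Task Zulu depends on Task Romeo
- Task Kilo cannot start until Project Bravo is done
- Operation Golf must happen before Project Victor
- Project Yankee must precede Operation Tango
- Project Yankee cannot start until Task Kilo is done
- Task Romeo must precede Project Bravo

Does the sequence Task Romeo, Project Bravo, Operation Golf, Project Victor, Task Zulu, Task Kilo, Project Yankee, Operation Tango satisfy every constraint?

Yes

Going through the constraints one by one, each required predecessor appears earlier in the sequence than its dependent — e.g. Task Romeo (position 1) is before Operation Tango (position 8), as required.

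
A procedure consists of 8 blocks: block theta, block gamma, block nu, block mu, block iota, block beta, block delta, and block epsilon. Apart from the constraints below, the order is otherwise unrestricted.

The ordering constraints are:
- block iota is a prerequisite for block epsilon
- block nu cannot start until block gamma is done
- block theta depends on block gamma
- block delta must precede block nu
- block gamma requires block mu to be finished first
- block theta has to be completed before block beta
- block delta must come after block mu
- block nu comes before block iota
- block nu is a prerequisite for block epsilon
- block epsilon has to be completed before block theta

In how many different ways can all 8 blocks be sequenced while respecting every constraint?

Block mu is the only block with nothing required before it, so every ordering starts there.
Enumerating by repeatedly choosing an available block (one whose prerequisites are all placed) gives 2 distinct complete orderings.

2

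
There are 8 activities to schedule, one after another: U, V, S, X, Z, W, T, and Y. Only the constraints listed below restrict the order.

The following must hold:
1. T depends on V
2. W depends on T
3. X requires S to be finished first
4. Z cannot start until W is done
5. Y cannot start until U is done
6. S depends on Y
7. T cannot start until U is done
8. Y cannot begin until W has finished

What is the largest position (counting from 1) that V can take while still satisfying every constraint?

Following every chain forward from V, the activities that must come later are S, X, Z, W, T, Y — 6 of them.
So at least 6 activities follow V, putting V no later than position 2. That position is achievable by scheduling everything else first.

2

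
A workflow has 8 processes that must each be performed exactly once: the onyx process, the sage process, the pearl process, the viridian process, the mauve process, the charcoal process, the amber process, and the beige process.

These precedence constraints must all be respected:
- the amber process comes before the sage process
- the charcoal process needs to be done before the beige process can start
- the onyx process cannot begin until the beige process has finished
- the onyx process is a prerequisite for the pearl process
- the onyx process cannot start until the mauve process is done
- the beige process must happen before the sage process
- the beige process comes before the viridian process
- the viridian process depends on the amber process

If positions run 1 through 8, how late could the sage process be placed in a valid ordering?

8

No constraint forces any process after the sage process, so it can be placed last, in position 8.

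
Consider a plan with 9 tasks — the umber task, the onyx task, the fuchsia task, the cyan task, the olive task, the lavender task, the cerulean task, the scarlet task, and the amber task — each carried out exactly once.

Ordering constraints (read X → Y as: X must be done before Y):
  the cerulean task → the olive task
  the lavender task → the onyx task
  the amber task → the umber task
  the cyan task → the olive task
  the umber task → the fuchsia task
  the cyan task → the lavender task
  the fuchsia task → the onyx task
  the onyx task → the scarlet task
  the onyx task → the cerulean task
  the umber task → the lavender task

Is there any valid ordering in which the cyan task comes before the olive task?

The constraints force the cyan task before the olive task, so yes — every valid ordering has the cyan task earlier.

Yes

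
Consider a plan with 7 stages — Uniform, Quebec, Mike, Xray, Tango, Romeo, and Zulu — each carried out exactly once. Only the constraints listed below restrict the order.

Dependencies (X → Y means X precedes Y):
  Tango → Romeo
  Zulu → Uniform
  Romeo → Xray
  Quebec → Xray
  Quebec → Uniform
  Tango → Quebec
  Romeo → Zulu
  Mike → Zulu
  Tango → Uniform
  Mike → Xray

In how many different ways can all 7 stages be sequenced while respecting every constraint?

2 stages have no prerequisites (Mike, Tango), so any of them could come first.
Systematically extending each partial ordering one stage at a time and counting, there are 30 complete orderings.

30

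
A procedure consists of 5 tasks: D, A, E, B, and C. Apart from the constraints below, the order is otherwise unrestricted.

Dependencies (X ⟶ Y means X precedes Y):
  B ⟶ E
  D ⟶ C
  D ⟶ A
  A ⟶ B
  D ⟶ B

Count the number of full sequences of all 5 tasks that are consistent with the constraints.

4

D is the only task with nothing required before it, so every ordering starts there.
Systematically extending each partial ordering one task at a time and counting, there are 4 complete orderings.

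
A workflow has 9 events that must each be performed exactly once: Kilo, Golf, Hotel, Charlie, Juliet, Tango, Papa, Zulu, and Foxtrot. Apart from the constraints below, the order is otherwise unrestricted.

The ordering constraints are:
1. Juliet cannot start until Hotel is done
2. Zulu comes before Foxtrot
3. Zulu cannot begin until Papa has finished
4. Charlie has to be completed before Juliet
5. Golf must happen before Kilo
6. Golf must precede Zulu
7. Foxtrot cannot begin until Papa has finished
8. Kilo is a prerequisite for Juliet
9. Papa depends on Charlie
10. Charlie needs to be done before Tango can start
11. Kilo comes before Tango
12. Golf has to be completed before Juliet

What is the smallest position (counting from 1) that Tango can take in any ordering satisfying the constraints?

4

Every event that must precede Tango has to come before it. Tracing all chains that end at Tango, those events are: Kilo, Golf, Charlie — 3 in total.
With 3 mandatory predecessors, the earliest Tango can sit is position 3+1 = 4, and placing just those 3 first achieves it.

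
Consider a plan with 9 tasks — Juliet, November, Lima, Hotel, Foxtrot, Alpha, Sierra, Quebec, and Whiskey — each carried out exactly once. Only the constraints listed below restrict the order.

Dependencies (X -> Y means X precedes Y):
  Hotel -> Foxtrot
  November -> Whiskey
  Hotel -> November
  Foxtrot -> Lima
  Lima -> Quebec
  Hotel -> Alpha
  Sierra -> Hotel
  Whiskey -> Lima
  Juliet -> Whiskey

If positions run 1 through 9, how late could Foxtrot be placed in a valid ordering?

7

The tasks that are forced after Foxtrot, directly or by a chain of constraints, are Lima, Quebec. That's 2 tasks.
So at least 2 tasks follow Foxtrot, putting Foxtrot no later than position 7. That position is achievable by scheduling everything else first.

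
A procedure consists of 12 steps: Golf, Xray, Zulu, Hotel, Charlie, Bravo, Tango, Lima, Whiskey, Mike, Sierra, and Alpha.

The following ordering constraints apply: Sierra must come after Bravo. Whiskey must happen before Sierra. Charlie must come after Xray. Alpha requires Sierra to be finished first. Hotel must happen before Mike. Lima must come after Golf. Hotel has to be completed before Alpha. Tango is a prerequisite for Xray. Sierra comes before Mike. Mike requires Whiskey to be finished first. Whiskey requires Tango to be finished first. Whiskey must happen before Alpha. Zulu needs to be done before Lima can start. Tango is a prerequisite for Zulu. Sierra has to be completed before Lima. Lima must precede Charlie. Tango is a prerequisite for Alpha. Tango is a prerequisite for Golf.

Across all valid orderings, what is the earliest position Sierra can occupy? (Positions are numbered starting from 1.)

4

Working backwards through the constraints from Sierra, its full set of required predecessors is Bravo, Tango, Whiskey — 3 of them.
So at minimum 3 steps come before Sierra, putting Sierra no earlier than position 4. That position is achievable by scheduling exactly those predecessors first.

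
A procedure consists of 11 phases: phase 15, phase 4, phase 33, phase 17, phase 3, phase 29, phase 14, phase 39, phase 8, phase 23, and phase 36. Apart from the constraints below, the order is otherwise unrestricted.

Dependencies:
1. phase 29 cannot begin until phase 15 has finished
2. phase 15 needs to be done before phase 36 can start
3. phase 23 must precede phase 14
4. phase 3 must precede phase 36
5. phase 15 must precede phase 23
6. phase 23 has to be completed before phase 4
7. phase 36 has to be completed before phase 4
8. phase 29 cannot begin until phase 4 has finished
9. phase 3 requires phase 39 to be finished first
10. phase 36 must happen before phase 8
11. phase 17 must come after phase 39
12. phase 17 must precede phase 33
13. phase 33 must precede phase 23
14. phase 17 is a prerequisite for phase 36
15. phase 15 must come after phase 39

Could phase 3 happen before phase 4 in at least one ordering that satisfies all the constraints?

Yes

The constraints force phase 3 before phase 4, so yes — every valid ordering has phase 3 earlier.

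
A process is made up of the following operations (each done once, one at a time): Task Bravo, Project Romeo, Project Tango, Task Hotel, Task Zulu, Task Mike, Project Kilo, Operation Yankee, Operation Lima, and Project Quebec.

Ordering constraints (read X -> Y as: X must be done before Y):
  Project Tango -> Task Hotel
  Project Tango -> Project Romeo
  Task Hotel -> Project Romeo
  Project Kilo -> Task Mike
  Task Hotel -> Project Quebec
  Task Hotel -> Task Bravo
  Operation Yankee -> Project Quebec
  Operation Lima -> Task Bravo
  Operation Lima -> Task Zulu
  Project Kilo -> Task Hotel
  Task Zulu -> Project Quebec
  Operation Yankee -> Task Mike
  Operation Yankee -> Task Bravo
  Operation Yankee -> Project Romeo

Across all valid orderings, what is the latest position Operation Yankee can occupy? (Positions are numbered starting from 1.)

The operations that are forced after Operation Yankee, directly or by a chain of constraints, are Task Bravo, Project Romeo, Task Mike, Project Quebec. That's 4 operations.
With 4 mandatory successors out of 10 operations total, the latest slot for Operation Yankee is 10−4 = 6, and it's reachable by doing all non-successors before Operation Yankee.

6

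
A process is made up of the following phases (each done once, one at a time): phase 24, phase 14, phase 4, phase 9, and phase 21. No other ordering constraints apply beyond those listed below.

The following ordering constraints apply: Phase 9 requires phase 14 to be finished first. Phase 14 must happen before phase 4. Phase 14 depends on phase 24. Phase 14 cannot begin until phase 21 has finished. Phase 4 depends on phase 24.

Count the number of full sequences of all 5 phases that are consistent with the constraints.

4

The phases with no prerequisites are phase 24, phase 21; any of them can be placed first.
Counting all ways to extend the partial order to a total order gives 4.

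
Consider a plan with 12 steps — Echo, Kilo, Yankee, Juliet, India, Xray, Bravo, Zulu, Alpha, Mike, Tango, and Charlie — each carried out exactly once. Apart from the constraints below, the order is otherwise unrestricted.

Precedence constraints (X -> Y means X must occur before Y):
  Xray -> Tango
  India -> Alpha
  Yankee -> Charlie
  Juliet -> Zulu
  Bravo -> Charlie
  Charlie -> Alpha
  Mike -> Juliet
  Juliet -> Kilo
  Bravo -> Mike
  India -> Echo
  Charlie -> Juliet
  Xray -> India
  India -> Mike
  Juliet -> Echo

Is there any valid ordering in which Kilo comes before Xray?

No

Following Xray → India → Mike → Juliet → Kilo, Xray must precede Kilo in every valid ordering.
Hence Kilo can never be scheduled before Xray.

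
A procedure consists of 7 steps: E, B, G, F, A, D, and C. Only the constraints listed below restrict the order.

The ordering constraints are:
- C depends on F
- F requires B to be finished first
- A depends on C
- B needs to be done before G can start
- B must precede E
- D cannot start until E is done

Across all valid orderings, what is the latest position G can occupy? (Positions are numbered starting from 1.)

G has no required successors, so nothing stops it from going last (position 7).

7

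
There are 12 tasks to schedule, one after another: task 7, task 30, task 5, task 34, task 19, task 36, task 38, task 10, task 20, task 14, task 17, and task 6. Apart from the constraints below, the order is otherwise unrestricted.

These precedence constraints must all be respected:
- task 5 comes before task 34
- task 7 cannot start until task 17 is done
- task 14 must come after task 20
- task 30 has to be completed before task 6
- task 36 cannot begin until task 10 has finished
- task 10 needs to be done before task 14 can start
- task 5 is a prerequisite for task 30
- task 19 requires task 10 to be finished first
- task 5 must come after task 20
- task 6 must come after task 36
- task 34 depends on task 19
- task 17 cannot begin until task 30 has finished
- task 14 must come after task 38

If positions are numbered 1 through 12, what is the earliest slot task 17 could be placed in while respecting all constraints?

4

Working backwards through the constraints from task 17, its full set of required predecessors is task 30, task 5, task 20 — 3 of them.
So at minimum 3 tasks come before task 17, putting task 17 no earlier than position 4. That position is achievable by scheduling exactly those predecessors first.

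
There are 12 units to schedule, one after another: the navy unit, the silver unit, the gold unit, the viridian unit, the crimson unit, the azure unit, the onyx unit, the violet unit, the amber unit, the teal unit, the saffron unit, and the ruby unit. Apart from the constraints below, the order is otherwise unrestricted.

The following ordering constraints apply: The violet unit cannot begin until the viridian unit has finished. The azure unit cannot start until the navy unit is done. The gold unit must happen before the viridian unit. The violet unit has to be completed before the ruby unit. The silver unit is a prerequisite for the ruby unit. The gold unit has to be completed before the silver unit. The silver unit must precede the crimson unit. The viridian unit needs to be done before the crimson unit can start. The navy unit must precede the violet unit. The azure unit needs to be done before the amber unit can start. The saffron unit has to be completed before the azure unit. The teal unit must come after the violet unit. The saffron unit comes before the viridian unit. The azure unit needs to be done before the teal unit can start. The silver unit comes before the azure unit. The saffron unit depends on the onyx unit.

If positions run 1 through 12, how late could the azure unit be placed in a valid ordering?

10

Every unit that must follow the azure unit has to come after it. Tracing all chains starting from the azure unit, those units are: the amber unit, the teal unit — 2 in total.
So at least 2 units follow the azure unit, putting the azure unit no later than position 10. That position is achievable by scheduling everything else first.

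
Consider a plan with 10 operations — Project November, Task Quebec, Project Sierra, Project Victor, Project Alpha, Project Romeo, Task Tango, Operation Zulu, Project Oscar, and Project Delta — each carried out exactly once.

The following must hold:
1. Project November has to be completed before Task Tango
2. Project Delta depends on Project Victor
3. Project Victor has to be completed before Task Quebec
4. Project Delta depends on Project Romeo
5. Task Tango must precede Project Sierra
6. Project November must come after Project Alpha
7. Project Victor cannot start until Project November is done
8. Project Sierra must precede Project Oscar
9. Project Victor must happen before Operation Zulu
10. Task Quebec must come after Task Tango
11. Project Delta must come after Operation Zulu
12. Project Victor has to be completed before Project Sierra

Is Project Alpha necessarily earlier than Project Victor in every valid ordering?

Yes

Tracing the constraints gives a chain: Project Alpha → Project November → Project Victor.
Hence Project Alpha necessarily comes before Project Victor.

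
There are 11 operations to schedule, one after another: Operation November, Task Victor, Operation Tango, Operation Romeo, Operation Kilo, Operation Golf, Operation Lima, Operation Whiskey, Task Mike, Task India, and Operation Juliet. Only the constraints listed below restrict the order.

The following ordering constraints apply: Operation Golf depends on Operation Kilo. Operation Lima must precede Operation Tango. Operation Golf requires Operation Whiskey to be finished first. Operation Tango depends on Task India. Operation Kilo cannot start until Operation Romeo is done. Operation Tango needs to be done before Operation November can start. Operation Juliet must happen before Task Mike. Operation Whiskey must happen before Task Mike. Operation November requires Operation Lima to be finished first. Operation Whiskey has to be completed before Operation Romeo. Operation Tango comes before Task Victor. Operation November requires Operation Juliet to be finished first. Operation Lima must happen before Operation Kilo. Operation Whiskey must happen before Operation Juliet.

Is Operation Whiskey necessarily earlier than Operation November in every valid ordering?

Chaining the stated constraints: Operation Whiskey → Operation Juliet → Operation November.
So Operation Whiskey must precede Operation November in any valid ordering.

Yes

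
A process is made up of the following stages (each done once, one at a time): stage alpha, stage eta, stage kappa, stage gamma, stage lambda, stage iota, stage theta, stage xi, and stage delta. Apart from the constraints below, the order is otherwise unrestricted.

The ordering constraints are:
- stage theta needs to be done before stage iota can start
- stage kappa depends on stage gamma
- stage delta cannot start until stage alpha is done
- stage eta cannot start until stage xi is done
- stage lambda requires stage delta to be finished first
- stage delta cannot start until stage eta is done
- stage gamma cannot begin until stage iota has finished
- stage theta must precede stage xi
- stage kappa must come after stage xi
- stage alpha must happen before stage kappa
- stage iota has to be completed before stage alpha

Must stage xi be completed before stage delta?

Following the dependencies: stage xi → stage eta → stage delta.
So stage xi must precede stage delta in any valid ordering.

Yes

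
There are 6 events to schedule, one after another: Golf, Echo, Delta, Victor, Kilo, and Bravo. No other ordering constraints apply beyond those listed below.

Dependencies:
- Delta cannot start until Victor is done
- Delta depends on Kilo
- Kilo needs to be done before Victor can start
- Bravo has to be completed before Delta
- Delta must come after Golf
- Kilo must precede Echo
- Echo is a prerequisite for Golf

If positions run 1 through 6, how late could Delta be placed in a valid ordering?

No constraint forces any event after Delta, so it can be placed last, in position 6.

6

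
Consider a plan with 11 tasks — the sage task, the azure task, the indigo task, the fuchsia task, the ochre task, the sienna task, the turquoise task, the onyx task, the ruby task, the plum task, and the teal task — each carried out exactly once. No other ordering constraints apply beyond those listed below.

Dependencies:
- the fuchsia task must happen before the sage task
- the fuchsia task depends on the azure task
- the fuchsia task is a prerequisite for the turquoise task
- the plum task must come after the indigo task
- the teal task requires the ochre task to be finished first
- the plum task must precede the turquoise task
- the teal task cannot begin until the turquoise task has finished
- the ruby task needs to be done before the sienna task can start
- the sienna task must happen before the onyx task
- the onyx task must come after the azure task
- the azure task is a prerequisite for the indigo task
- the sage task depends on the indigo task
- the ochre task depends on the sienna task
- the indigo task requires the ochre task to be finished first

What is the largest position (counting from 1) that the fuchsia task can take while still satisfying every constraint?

Every task that must follow the fuchsia task has to come after it. Tracing all chains starting from the fuchsia task, those tasks are: the sage task, the turquoise task, the teal task — 3 in total.
With 3 mandatory successors out of 11 tasks total, the latest slot for the fuchsia task is 11−3 = 8, and it's reachable by doing all non-successors before the fuchsia task.

8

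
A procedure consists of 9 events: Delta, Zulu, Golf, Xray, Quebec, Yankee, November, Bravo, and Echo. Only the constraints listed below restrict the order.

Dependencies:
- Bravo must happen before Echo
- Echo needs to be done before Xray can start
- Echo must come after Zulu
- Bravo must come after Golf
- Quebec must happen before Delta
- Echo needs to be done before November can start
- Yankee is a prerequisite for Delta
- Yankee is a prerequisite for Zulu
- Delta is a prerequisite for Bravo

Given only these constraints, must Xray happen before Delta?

The constraints actually force Delta before Xray (via Delta → Bravo → Echo → Xray), not the other way around.
So Xray never precedes Delta.

No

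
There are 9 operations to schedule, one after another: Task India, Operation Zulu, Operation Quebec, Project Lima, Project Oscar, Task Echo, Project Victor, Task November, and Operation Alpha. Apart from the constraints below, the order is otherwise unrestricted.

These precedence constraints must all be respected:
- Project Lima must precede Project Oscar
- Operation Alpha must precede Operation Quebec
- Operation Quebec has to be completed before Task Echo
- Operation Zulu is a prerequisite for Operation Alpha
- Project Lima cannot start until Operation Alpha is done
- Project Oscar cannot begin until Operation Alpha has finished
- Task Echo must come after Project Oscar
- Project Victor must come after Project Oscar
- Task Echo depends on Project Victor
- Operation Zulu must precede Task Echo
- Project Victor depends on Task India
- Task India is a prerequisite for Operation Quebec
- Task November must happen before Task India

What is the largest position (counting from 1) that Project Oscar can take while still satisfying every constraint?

The operations that are forced after Project Oscar, directly or by a chain of constraints, are Task Echo, Project Victor. That's 2 operations.
With 2 mandatory successors out of 9 operations total, the latest slot for Project Oscar is 9−2 = 7, and it's reachable by doing all non-successors before Project Oscar.

7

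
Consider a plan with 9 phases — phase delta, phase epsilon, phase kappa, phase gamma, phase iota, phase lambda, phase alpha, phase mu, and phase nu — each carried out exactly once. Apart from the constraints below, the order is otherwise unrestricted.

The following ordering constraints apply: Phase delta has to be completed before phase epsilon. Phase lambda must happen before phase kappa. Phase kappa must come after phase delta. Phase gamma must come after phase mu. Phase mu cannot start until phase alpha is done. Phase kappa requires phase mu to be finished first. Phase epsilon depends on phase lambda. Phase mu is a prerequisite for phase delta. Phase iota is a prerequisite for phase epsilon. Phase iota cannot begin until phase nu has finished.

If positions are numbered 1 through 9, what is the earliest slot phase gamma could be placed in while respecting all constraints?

Working backwards through the constraints from phase gamma, its full set of required predecessors is phase alpha, phase mu — 2 of them.
So at minimum 2 phases come before phase gamma, putting phase gamma no earlier than position 3. That position is achievable by scheduling exactly those predecessors first.

3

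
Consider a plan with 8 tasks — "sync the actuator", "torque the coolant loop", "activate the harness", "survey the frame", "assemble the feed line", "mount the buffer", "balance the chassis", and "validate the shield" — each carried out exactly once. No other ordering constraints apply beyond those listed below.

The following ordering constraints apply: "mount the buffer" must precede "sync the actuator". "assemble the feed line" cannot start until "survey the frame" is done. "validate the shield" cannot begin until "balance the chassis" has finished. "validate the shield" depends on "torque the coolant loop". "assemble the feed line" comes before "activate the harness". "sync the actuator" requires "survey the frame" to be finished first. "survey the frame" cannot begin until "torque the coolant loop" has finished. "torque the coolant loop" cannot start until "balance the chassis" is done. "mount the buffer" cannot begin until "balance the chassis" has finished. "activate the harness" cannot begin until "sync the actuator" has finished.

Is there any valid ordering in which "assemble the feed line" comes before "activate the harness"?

"assemble the feed line" is actually forced before "activate the harness" by the constraints, so certainly some valid ordering has "assemble the feed line" first.

Yes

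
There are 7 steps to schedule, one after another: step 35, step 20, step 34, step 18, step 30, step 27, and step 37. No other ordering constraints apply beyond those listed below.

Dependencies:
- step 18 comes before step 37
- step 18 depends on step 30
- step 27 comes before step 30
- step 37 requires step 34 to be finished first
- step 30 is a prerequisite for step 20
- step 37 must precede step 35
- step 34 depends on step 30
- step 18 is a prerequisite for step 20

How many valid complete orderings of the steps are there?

7

Step 27 is the only step with nothing required before it, so every ordering starts there.
Systematically extending each partial ordering one step at a time and counting, there are 7 complete orderings.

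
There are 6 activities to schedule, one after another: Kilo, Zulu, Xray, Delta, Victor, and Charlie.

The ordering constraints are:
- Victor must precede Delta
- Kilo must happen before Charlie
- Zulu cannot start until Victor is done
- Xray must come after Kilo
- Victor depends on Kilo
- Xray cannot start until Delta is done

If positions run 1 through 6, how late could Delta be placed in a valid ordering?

The only activity forced after Delta (directly or by a chain) is Xray.
So at least 1 activity follows Delta, putting Delta no later than position 5. That position is achievable by scheduling everything else first.

5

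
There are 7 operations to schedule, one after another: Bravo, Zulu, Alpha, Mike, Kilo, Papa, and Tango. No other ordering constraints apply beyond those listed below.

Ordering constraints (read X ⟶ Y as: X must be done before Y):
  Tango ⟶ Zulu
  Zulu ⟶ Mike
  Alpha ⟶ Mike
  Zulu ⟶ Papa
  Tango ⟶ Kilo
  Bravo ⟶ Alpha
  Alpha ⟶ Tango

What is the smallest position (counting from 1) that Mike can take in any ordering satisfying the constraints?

Working backwards through the constraints from Mike, its full set of required predecessors is Bravo, Zulu, Alpha, Tango — 4 of them.
So at minimum 4 operations come before Mike, putting Mike no earlier than position 5. That position is achievable by scheduling exactly those predecessors first.

5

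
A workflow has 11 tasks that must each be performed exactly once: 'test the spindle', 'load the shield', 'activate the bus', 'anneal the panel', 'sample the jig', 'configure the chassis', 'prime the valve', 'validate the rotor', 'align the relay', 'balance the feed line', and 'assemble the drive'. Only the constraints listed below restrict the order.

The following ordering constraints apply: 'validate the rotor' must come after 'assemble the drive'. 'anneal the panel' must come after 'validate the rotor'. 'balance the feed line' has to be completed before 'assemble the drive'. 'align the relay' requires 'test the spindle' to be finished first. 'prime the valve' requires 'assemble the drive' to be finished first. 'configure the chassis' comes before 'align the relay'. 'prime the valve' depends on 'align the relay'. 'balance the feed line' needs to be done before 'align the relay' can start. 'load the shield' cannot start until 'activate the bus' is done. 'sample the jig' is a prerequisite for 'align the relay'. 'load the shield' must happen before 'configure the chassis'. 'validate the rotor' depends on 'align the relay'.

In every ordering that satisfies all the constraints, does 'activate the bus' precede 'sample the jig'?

No

Nothing in the constraints links 'activate the bus' and 'sample the jig'; they are unordered relative to each other.
There exist valid orderings with 'sample the jig' before 'activate the bus', so 'activate the bus' is not required to come first.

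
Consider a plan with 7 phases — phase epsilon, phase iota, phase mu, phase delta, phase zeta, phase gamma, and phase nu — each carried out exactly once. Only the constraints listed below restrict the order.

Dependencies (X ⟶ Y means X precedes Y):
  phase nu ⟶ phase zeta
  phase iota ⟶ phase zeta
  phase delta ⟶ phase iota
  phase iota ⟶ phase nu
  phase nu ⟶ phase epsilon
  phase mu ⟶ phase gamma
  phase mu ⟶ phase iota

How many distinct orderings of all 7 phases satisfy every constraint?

2 phases have no prerequisites (phase mu, phase delta), so any of them could come first.
Counting all ways to extend the partial order to a total order gives 22.

22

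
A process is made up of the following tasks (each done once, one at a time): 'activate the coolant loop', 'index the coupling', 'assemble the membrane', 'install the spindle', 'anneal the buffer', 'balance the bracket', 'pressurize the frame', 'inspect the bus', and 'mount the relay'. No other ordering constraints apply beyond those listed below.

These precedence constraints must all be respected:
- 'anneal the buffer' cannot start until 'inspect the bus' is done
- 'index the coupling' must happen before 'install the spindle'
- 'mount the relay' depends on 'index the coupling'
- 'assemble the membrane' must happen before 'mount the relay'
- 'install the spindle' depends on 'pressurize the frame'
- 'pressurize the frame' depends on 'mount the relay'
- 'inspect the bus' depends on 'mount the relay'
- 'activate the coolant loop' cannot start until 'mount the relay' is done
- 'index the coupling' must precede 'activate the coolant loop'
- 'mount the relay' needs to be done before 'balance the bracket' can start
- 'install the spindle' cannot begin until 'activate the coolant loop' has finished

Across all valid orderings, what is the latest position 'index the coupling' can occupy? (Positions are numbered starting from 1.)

2

Following every chain forward from 'index the coupling', the tasks that must come later are 'activate the coolant loop', 'install the spindle', 'anneal the buffer', 'balance the bracket', 'pressurize the frame', 'inspect the bus', 'mount the relay' — 7 of them.
With 7 mandatory successors out of 9 tasks total, the latest slot for 'index the coupling' is 9−7 = 2, and it's reachable by doing all non-successors before 'index the coupling'.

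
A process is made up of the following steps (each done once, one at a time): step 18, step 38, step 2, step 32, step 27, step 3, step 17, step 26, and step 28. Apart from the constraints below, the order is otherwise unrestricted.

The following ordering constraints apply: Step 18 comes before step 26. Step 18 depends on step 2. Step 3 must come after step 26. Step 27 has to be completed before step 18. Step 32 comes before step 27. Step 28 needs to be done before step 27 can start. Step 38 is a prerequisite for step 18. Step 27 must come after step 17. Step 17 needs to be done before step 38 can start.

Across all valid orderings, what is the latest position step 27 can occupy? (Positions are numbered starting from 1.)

6

Following every chain forward from step 27, the steps that must come later are step 18, step 3, step 26 — 3 of them.
So at least 3 steps follow step 27, putting step 27 no later than position 6. That position is achievable by scheduling everything else first.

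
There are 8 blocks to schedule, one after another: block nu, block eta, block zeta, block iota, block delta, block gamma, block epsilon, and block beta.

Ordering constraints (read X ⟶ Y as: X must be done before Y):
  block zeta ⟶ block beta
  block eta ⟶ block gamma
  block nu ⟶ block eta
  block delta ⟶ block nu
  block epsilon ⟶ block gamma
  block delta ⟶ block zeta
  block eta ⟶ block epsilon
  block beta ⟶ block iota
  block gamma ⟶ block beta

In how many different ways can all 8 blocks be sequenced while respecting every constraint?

Block delta is the only block with nothing required before it, so every ordering starts there.
Enumerating by repeatedly choosing an available block (one whose prerequisites are all placed) gives 5 distinct complete orderings.

5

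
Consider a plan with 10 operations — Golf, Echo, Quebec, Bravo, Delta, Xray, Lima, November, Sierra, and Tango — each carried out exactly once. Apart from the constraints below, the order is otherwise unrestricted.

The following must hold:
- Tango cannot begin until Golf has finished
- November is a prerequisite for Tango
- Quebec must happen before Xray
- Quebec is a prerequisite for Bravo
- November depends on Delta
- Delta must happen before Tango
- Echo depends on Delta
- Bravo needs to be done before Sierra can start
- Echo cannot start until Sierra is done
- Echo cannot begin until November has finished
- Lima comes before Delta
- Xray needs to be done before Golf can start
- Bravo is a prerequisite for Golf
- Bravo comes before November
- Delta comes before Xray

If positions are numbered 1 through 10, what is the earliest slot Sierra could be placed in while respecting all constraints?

Working backwards through the constraints from Sierra, its full set of required predecessors is Quebec, Bravo — 2 of them.
So at minimum 2 operations come before Sierra, putting Sierra no earlier than position 3. That position is achievable by scheduling exactly those predecessors first.

3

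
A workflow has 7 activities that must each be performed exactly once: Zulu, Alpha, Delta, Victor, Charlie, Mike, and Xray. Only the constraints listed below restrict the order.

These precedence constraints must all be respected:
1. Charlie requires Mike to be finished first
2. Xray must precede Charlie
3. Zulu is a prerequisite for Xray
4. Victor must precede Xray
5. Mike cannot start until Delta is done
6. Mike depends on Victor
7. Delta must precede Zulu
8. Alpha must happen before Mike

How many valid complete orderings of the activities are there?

The activities with no prerequisites are Alpha, Delta, Victor; any of them can be placed first.
Systematically extending each partial ordering one activity at a time and counting, there are 33 complete orderings.

33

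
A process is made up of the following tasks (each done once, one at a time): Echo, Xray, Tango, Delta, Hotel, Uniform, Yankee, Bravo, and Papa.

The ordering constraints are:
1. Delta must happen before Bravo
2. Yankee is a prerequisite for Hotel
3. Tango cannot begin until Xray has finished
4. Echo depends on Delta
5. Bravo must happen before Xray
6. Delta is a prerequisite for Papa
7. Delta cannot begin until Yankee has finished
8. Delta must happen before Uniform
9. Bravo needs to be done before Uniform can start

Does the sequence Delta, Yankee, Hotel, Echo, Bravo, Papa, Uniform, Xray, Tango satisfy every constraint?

The sequence places Delta ahead of Yankee.
That contradicts the constraint that Yankee must precede Delta.

No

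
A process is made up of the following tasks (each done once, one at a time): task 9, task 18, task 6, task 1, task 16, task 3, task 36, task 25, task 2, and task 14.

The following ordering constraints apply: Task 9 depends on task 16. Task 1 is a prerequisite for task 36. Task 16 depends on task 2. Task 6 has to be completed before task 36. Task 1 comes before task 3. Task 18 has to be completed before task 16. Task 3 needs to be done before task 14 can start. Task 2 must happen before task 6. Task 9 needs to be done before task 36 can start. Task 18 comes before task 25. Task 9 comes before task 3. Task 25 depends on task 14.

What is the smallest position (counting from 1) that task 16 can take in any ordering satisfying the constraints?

3

The tasks that are forced before task 16, directly or transitively, are task 18, task 2. That's 2 tasks.
So at minimum 2 tasks come before task 16, putting task 16 no earlier than position 3. That position is achievable by scheduling exactly those predecessors first.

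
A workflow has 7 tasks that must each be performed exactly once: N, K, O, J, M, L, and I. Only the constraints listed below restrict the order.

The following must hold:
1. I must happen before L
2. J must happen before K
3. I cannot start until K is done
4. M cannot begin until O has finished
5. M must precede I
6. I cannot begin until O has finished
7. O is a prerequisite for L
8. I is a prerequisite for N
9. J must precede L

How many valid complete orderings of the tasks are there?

12

2 tasks have no prerequisites (O, J), so any of them could come first.
Counting all ways to extend the partial order to a total order gives 12.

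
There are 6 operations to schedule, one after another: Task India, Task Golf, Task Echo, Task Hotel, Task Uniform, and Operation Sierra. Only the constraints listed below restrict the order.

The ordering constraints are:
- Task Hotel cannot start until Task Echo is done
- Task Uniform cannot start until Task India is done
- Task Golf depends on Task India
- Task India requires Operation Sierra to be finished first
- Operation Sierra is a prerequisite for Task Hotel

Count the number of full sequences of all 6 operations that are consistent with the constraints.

28

2 operations have no prerequisites (Task Echo, Operation Sierra), so any of them could come first.
Systematically extending each partial ordering one operation at a time and counting, there are 28 complete orderings.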